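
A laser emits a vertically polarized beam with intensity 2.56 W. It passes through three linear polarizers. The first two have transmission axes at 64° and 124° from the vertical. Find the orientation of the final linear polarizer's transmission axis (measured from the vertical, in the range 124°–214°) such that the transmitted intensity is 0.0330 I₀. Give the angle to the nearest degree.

By Malus's law, I₁ = I₀ cos²(64° − 0°) = I₀ cos²(64°) = 0.1922 I₀.
I₂ = I₁ cos²(124° − 64°) = 0.1922 I₀ · cos²(60°) = 0.04804 I₀.
Need I₃/I₀ = 0.033, so cos²(θ − 124°) = 0.033 / 0.04804 = 0.6869.
θ − 124° = arccos(√0.6869) = 34.0°, giving θ ≈ 124 + 34.0 = 158.0°.

θ ≈ 158°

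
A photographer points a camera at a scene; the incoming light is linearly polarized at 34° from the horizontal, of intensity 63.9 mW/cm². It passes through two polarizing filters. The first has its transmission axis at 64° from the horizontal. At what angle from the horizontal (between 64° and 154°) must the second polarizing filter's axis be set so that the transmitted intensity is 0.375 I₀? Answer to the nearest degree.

I₁ = I₀ cos²(64° − 34°) = I₀ cos²(30°) = 0.75 I₀.
Need I₂/I₀ = 0.375, so cos²(θ − 64°) = 0.375 / 0.75 = 0.5.
θ − 64° = arccos(√0.5) = 45.0°, giving θ ≈ 64 + 45.0 = 109.0°.

θ ≈ 109°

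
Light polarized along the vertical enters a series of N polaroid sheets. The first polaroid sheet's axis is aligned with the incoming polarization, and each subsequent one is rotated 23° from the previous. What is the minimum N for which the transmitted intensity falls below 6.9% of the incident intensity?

N = 18

First polarizer is aligned with the polarization: full transmission.
Each further stage multiplies by cos²(23°) = 0.8473.
After N polarizers: T = 0.8473^(N−1). Require T < 0.069 ⇒ N−1 > ln(0.069)/ln(0.8473) = 16.14, so N−1 ≥ 17 and N = 18.
Check: N=18 gives T = 0.05983 < 0.069; N=17 gives T = 0.0706.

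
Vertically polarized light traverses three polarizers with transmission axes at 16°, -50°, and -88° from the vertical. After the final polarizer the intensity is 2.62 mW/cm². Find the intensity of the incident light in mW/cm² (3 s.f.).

I₀ ≈ 27.6 mW/cm²

I₁ = I₀ cos²(16° − 0°) = I₀ cos²(16°) = 0.924 I₀.
I₂ = I₁ cos²(-50° − 16°) = 0.924 I₀ · cos²(66°) = 0.1529 I₀.
I₃ = I₂ cos²(-88° + 50°) = 0.1529 I₀ · cos²(38°) = 0.09492 I₀.
So 2.62 mW/cm² = 0.09492 I₀, giving I₀ = 2.62/0.09492 = 27.6 mW/cm².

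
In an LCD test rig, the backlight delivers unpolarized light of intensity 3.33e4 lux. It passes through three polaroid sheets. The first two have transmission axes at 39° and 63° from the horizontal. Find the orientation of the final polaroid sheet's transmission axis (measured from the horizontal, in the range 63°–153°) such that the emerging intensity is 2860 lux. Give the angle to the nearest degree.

θ ≈ 126°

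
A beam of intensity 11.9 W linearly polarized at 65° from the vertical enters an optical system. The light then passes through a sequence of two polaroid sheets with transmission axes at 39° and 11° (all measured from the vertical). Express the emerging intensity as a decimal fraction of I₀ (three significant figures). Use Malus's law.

I/I₀ ≈ 0.630

By Malus's law, I₁ = 11.9 W · cos²(26°) = 9.613 W.
I₂ = I₁ · cos²(28°) = 9.613 · 0.7796 = 7.494 W.
Transmitted fraction = 0.6298.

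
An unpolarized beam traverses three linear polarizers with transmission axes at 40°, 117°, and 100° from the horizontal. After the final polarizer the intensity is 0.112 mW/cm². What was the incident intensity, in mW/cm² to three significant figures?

I₀ ≈ 4.84 mW/cm²

Unpolarized light through the first polarizer → I₁ = ½ I₀, now polarized at 40°.
I₂ = I₁ cos²(117° − 40°) = 0.5 I₀ · cos²(77°) = 0.0253 I₀.
I₃ = I₂ cos²(100° − 117°) = 0.0253 I₀ · cos²(17°) = 0.02314 I₀.
So 0.112 mW/cm² = 0.02314 I₀, giving I₀ = 0.112/0.02314 = 4.84 mW/cm².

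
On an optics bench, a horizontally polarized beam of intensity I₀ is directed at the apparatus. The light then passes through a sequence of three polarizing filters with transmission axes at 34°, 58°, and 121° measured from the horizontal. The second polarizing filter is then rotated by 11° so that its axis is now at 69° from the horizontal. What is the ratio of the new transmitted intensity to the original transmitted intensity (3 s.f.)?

I_new/I_old ≈ 1.48

Before rotation:
By Malus's law, I₁ = I₀ cos²(34° − 0°) = I₀ cos²(34°) = 0.6873 I₀.
I₂ = I₁ cos²(58° − 34°) = 0.6873 I₀ · cos²(24°) = 0.5736 I₀.
I₃ = I₂ cos²(121° − 58°) = 0.5736 I₀ · cos²(63°) = 0.1182 I₀.
After rotation:
I₁ = I₀ cos²(34° − 0°) = I₀ cos²(34°) = 0.6873 I₀.
I₂ = I₁ cos²(69° − 34°) = 0.6873 I₀ · cos²(35°) = 0.4612 I₀.
I₃ = I₂ cos²(121° − 69°) = 0.4612 I₀ · cos²(52°) = 0.1748 I₀.
Ratio = 0.1748 / 0.1182 = 1.479.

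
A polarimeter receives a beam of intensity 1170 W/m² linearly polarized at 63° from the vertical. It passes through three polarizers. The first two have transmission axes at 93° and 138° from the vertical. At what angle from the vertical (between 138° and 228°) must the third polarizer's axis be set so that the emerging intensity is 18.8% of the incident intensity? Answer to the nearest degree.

I₁ = I₀ cos²(93° − 63°) = I₀ cos²(30°) = 0.75 I₀.
I₂ = I₁ cos²(138° − 93°) = 0.75 I₀ · cos²(45°) = 0.375 I₀.
Need I₃/I₀ = 0.188, so cos²(θ − 138°) = 0.188 / 0.375 = 0.5013.
θ − 138° = arccos(√0.5013) = 44.9°, giving θ ≈ 138 + 44.9 = 182.9°.

θ ≈ 183°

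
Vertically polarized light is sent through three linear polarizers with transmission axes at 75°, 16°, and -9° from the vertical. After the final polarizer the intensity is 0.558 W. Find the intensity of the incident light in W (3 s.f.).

I₁ = I₀ cos²(75° − 0°) = I₀ cos²(75°) = 0.06699 I₀.
I₂ = I₁ cos²(16° − 75°) = 0.06699 I₀ · cos²(59°) = 0.01777 I₀.
I₃ = I₂ cos²(-9° − 16°) = 0.01777 I₀ · cos²(25°) = 0.0146 I₀.
So 0.558 W = 0.0146 I₀, giving I₀ = 0.558/0.0146 = 38.23 W.

I₀ ≈ 38.2 W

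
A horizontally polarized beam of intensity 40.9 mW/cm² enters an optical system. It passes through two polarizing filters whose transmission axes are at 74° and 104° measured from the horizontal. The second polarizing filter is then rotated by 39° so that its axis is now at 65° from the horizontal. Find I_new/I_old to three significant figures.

Before rotation:
I₁ = I₀ cos²(74° − 0°) = I₀ cos²(74°) = 0.07598 I₀.
I₂ = I₁ cos²(104° − 74°) = 0.07598 I₀ · cos²(30°) = 0.05698 I₀.
After rotation:
I₁ = I₀ cos²(74° − 0°) = I₀ cos²(74°) = 0.07598 I₀.
I₂ = I₁ cos²(65° − 74°) = 0.07598 I₀ · cos²(9°) = 0.07412 I₀.
Ratio = 0.07412 / 0.05698 = 1.301.

I_new/I_old ≈ 1.30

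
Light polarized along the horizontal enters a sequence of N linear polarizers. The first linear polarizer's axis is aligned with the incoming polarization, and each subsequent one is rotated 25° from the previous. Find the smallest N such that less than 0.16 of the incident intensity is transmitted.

N = 11

First polarizer is aligned with the polarization: full transmission.
Each further stage multiplies by cos²(25°) = 0.8214.
After N polarizers: T = 0.8214^(N−1). Require T < 0.16 ⇒ N−1 > ln(0.16)/ln(0.8214) = 9.31, so N−1 ≥ 10 and N = 11.
Check: N=11 gives T = 0.1398 < 0.16; N=10 gives T = 0.1702.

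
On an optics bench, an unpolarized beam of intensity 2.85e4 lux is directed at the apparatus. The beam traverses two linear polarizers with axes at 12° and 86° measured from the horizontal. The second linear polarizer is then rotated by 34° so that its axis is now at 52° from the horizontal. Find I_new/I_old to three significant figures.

Before rotation:
Unpolarized light through the first polarizer → I₁ = ½ I₀, now polarized at 12°.
I₂ = I₁ cos²(86° − 12°) = 0.5 I₀ · cos²(74°) = 0.03799 I₀.
After rotation:
Unpolarized light through the first polarizer → I₁ = ½ I₀, now polarized at 12°.
I₂ = I₁ cos²(52° − 12°) = 0.5 I₀ · cos²(40°) = 0.2934 I₀.
Ratio = 0.2934 / 0.03799 = 7.724.

I_new/I_old ≈ 7.72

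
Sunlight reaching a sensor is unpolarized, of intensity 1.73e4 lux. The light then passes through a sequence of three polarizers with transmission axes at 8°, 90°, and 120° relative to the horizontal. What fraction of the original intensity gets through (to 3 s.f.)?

I/I₀ ≈ 0.00726

Unpolarized light through the first polarizer → I₁ = 1.73e4 lux/2 = 8650 lux, polarized at 8°.
I₂ = I₁ · cos²(82°) = 8650 · 0.01937 = 167.5 lux.
I₃ = I₂ · cos²(30°) = 167.5 · 0.75 = 125.7 lux.
Transmitted fraction = 0.007263.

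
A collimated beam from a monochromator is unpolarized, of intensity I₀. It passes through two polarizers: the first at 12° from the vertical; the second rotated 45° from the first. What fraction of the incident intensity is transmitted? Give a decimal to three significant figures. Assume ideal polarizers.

Unpolarized light through the first polarizer → I₁ = ½ I₀, now polarized at 12°.
I₂ = I₁ cos²(45°) = 0.5 · 0.5 I₀ = 0.25 I₀.
Transmitted fraction = 0.25.

≈ 0.250 I₀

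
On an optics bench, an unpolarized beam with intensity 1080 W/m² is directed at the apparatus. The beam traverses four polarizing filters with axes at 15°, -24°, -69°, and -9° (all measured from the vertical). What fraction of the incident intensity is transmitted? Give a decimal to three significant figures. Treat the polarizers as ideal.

Unpolarized light through the first polarizer → I₁ = 1080 W/m²/2 = 540 W/m², polarized at 15°.
I₂ = I₁ · cos²(39°) = 540 · 0.604 = 326.1 W/m².
I₃ = I₂ · cos²(45°) = 326.1 · 0.5 = 163.1 W/m².
I₄ = I₃ · cos²(60°) = 163.1 · 0.25 = 40.77 W/m².
Transmitted fraction = 0.03775.

I/I₀ ≈ 0.0377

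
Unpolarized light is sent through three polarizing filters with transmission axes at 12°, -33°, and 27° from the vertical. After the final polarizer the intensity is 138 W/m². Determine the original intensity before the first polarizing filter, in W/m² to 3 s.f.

Unpolarized light through the first polarizer → I₁ = ½ I₀, now polarized at 12°.
I₂ = I₁ cos²(-33° − 12°) = 0.5 I₀ · cos²(45°) = 0.25 I₀.
I₃ = I₂ cos²(27° + 33°) = 0.25 I₀ · cos²(60°) = 0.0625 I₀.
So 138 W/m² = 0.0625 I₀, giving I₀ = 138/0.0625 = 2208 W/m².

I₀ ≈ 2210 W/m²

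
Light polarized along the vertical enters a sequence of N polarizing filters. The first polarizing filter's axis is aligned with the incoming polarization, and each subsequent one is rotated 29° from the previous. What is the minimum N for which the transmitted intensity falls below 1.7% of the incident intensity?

N = 17

First polarizer is aligned with the polarization: full transmission.
Each further stage multiplies by cos²(29°) = 0.765.
After N polarizers: T = 0.765^(N−1). Require T < 0.017 ⇒ N−1 > ln(0.017)/ln(0.765) = 15.21, so N−1 ≥ 16 and N = 17.
Check: N=17 gives T = 0.01375 < 0.017; N=16 gives T = 0.01797.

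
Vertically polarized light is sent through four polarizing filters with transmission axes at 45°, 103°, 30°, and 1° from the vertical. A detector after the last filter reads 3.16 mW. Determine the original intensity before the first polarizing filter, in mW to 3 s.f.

I₀ ≈ 344 mW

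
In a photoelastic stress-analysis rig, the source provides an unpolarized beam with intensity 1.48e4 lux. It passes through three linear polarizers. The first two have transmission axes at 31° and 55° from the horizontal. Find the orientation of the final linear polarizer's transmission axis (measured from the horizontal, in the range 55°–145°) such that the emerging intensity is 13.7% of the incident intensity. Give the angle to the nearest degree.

Unpolarized light through the first polarizer → I₁ = ½ I₀, now polarized at 31°.
I₂ = I₁ cos²(55° − 31°) = 0.5 I₀ · cos²(24°) = 0.4173 I₀.
Need I₃/I₀ = 0.137, so cos²(θ − 55°) = 0.137 / 0.4173 = 0.3283.
θ − 55° = arccos(√0.3283) = 55.0°, giving θ ≈ 55 + 55.0 = 110.0°.

θ ≈ 110°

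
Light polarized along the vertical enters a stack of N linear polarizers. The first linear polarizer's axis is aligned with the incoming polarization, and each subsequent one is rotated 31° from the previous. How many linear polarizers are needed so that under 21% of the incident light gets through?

First polarizer is aligned with the polarization: full transmission.
Each further stage multiplies by cos²(31°) = 0.7347.
After N polarizers: T = 0.7347^(N−1). Require T < 0.21 ⇒ N−1 > ln(0.21)/ln(0.7347) = 5.06, so N−1 ≥ 6 and N = 7.
Check: N=7 gives T = 0.1573 < 0.21; N=6 gives T = 0.2141.

N = 7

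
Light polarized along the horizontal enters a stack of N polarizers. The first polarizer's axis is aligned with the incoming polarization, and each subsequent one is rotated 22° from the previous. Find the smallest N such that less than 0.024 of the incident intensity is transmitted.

N = 26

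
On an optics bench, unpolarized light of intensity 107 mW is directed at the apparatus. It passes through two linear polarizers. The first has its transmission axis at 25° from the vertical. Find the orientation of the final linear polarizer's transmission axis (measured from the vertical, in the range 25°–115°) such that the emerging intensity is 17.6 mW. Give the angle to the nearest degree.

Unpolarized light through the first polarizer → I₁ = ½ I₀, now polarized at 25°.
Target fraction: 17.6 / 107 mW = 0.1645 of I₀.
Need I₂/I₀ = 0.1645, so cos²(θ − 25°) = 0.1645 / 0.5 = 0.329.
θ − 25° = arccos(√0.329) = 55.0°, giving θ ≈ 25 + 55.0 = 80.0°.

θ ≈ 80°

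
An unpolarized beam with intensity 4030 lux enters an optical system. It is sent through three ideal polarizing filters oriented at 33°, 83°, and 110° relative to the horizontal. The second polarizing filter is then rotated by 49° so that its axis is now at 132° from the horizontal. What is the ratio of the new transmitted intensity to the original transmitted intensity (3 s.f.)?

Before rotation:
Unpolarized light through the first polarizer → I₁ = ½ I₀, now polarized at 33°.
I₂ = I₁ cos²(83° − 33°) = 0.5 I₀ · cos²(50°) = 0.2066 I₀.
I₃ = I₂ cos²(110° − 83°) = 0.2066 I₀ · cos²(27°) = 0.164 I₀.
After rotation:
Unpolarized light through the first polarizer → I₁ = ½ I₀, now polarized at 33°.
Angle between axes 1 and 2: 81°. I₂ = 0.5 I₀ · cos²(81°) = 0.01224 I₀.
I₃ = I₂ cos²(110° − 132°) = 0.01224 I₀ · cos²(22°) = 0.01052 I₀.
Ratio = 0.01052 / 0.164 = 0.06414.

I_new/I_old ≈ 0.0641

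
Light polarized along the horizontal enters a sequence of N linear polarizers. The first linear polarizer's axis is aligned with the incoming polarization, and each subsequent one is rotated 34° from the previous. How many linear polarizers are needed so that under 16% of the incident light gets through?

First polarizer is aligned with the polarization: full transmission.
Each further stage multiplies by cos²(34°) = 0.6873.
After N polarizers: T = 0.6873^(N−1). Require T < 0.16 ⇒ N−1 > ln(0.16)/ln(0.6873) = 4.89, so N−1 ≥ 5 and N = 6.
Check: N=6 gives T = 0.1534 < 0.16; N=5 gives T = 0.2231.

N = 6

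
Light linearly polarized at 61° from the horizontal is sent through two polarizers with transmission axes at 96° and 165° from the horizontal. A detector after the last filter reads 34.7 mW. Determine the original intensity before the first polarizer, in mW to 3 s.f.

I₁ = I₀ cos²(96° − 61°) = I₀ cos²(35°) = 0.671 I₀.
I₂ = I₁ cos²(165° − 96°) = 0.671 I₀ · cos²(69°) = 0.08618 I₀.
So 34.7 mW = 0.08618 I₀, giving I₀ = 34.7/0.08618 = 402.7 mW.

I₀ ≈ 403 mW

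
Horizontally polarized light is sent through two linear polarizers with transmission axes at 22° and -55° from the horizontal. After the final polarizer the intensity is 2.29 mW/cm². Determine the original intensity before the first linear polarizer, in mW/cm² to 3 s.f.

I₀ ≈ 52.6 mW/cm²

By Malus's law, I₁ = I₀ cos²(22° − 0°) = I₀ cos²(22°) = 0.8597 I₀.
I₂ = I₁ cos²(-55° − 22°) = 0.8597 I₀ · cos²(77°) = 0.0435 I₀.
So 2.29 mW/cm² = 0.0435 I₀, giving I₀ = 2.29/0.0435 = 52.64 mW/cm².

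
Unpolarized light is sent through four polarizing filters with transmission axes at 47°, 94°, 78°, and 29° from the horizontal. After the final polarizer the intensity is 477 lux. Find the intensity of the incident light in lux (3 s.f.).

I₀ ≈ 5160 lux

Unpolarized light through the first polarizer → I₁ = ½ I₀, now polarized at 47°.
I₂ = I₁ cos²(94° − 47°) = 0.5 I₀ · cos²(47°) = 0.2326 I₀.
I₃ = I₂ cos²(78° − 94°) = 0.2326 I₀ · cos²(16°) = 0.2149 I₀.
I₄ = I₃ cos²(29° − 78°) = 0.2149 I₀ · cos²(49°) = 0.09249 I₀.
So 477 lux = 0.09249 I₀, giving I₀ = 477/0.09249 = 5157 lux.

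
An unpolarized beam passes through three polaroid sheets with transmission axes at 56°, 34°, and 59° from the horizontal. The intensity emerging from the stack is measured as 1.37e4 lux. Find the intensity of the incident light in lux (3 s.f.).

I₀ ≈ 3.88e4 lux

Unpolarized light through the first polarizer → I₁ = ½ I₀, now polarized at 56°.
I₂ = I₁ cos²(34° − 56°) = 0.5 I₀ · cos²(22°) = 0.4298 I₀.
I₃ = I₂ cos²(59° − 34°) = 0.4298 I₀ · cos²(25°) = 0.3531 I₀.
So 1.37e4 lux = 0.3531 I₀, giving I₀ = 1.37e4/0.3531 = 3.88e+04 lux.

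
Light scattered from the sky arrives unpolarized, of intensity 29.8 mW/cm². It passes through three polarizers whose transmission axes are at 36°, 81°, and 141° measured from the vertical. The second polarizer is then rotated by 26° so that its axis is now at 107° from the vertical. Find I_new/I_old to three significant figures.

I_new/I_old ≈ 0.583

Before rotation:
Unpolarized light through the first polarizer → I₁ = ½ I₀, now polarized at 36°.
I₂ = I₁ cos²(81° − 36°) = 0.5 I₀ · cos²(45°) = 0.25 I₀.
I₃ = I₂ cos²(141° − 81°) = 0.25 I₀ · cos²(60°) = 0.0625 I₀.
After rotation:
Unpolarized light through the first polarizer → I₁ = ½ I₀, now polarized at 36°.
I₂ = I₁ cos²(107° − 36°) = 0.5 I₀ · cos²(71°) = 0.053 I₀.
I₃ = I₂ cos²(141° − 107°) = 0.053 I₀ · cos²(34°) = 0.03643 I₀.
Ratio = 0.03643 / 0.0625 = 0.5828.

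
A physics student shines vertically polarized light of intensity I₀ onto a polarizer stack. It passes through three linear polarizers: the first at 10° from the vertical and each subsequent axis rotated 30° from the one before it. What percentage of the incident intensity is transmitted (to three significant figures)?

I₁ = I₀ cos²(10° − 0°) = I₀ cos²(10°) = 0.9698 I₀.
I₂ = I₁ cos²(30°) = 0.9698 · 0.75 I₀ = 0.7274 I₀.
I₃ = I₂ cos²(30°) = 0.7274 · 0.75 I₀ = 0.5455 I₀.
That is 54.55% of the incident intensity.

≈ 54.6%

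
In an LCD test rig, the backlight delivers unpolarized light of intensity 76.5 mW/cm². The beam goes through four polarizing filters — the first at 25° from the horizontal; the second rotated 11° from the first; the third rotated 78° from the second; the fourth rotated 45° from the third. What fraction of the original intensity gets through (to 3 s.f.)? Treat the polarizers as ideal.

I/I₀ ≈ 0.0104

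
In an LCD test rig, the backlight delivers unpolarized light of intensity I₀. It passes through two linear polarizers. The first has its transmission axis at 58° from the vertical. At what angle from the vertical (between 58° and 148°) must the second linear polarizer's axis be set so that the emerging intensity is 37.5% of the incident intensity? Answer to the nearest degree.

Unpolarized light through the first polarizer → I₁ = ½ I₀, now polarized at 58°.
Need I₂/I₀ = 0.375, so cos²(θ − 58°) = 0.375 / 0.5 = 0.75.
θ − 58° = arccos(√0.75) = 30.0°, giving θ ≈ 58 + 30.0 = 88.0°.

θ ≈ 88°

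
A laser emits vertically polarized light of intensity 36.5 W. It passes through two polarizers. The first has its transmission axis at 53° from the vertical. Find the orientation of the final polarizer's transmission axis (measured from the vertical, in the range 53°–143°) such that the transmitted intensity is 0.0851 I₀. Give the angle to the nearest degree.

θ ≈ 114°

By Malus's law, I₁ = I₀ cos²(53° − 0°) = I₀ cos²(53°) = 0.3622 I₀.
Need I₂/I₀ = 0.0851, so cos²(θ − 53°) = 0.0851 / 0.3622 = 0.235.
θ − 53° = arccos(√0.235) = 61.0°, giving θ ≈ 53 + 61.0 = 114.0°.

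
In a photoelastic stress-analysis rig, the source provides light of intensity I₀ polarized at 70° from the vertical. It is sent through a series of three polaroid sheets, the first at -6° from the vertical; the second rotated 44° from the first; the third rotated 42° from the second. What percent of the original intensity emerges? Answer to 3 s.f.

I₁ = I₀ cos²(-6° − 70°) = I₀ cos²(76°) = 0.05853 I₀.
I₂ = I₁ cos²(44°) = 0.05853 · 0.5174 I₀ = 0.03028 I₀.
I₃ = I₂ cos²(42°) = 0.03028 · 0.5523 I₀ = 0.01672 I₀.
That is 1.672% of the incident intensity.

≈ 1.67%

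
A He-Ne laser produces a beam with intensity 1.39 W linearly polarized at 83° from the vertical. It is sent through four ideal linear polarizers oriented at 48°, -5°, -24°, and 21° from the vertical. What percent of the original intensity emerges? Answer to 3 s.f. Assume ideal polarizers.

≈ 10.9%

By Malus's law, I₁ = 1.39 W · cos²(35°) = 0.9327 W.
I₂ = I₁ · cos²(53°) = 0.9327 · 0.3622 = 0.3378 W.
I₃ = I₂ · cos²(19°) = 0.3378 · 0.894 = 0.302 W.
I₄ = I₃ · cos²(45°) = 0.302 · 0.5 = 0.151 W.
That is 10.86% of the incident intensity.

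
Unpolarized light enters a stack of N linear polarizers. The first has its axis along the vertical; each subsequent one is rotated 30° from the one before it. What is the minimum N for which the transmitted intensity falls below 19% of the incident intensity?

First polarizer halves the unpolarized light: factor 1/2.
Each further stage multiplies by cos²(30°) = 0.75.
After N polarizers: T = 0.5·0.75^(N−1). Require T < 0.19 ⇒ N−1 > ln(0.19/0.5)/ln(0.75) = 3.36, so N−1 ≥ 4 and N = 5.
Check: N=5 gives T = 0.1582 < 0.19; N=4 gives T = 0.2109.

N = 5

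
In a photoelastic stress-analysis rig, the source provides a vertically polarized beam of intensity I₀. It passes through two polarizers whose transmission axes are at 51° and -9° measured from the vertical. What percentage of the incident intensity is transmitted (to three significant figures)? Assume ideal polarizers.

I₁ = I₀ cos²(51° − 0°) = I₀ cos²(51°) = 0.396 I₀.
I₂ = I₁ cos²(-9° − 51°) = 0.396 I₀ · cos²(60°) = 0.09901 I₀.
That is 9.901% of the incident intensity.

≈ 9.90%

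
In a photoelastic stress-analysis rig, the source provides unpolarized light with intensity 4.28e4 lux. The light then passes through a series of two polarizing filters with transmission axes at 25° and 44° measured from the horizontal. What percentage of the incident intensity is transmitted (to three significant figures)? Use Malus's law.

≈ 44.7%

Unpolarized light through the first polarizer → I₁ = 4.28e4 lux/2 = 2.14e+04 lux, polarized at 25°.
I₂ = I₁ · cos²(19°) = 2.14e+04 · 0.894 = 1.913e+04 lux.
That is 44.7% of the incident intensity.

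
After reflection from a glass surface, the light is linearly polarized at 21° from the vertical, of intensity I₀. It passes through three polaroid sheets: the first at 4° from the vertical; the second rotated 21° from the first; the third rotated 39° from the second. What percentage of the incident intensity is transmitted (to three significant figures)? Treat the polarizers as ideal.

By Malus's law, I₁ = I₀ cos²(4° − 21°) = I₀ cos²(17°) = 0.9145 I₀.
I₂ = I₁ cos²(21°) = 0.9145 · 0.8716 I₀ = 0.7971 I₀.
I₃ = I₂ cos²(39°) = 0.7971 · 0.604 I₀ = 0.4814 I₀.
That is 48.14% of the incident intensity.

≈ 48.1%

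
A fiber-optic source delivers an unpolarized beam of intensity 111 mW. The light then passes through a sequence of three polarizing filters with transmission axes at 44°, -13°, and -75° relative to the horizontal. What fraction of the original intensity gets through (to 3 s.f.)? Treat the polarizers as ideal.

I/I₀ ≈ 0.0327

Unpolarized light through the first polarizer → I₁ = 111 mW/2 = 55.5 mW, polarized at 44°.
I₂ = I₁ · cos²(57°) = 55.5 · 0.2966 = 16.46 mW.
I₃ = I₂ · cos²(62°) = 16.46 · 0.2204 = 3.629 mW.
Transmitted fraction = 0.03269.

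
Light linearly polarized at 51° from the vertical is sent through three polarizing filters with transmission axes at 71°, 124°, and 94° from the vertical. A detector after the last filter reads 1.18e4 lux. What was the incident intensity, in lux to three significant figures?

By Malus's law, I₁ = I₀ cos²(71° − 51°) = I₀ cos²(20°) = 0.883 I₀.
I₂ = I₁ cos²(124° − 71°) = 0.883 I₀ · cos²(53°) = 0.3198 I₀.
I₃ = I₂ cos²(94° − 124°) = 0.3198 I₀ · cos²(30°) = 0.2399 I₀.
So 1.18e4 lux = 0.2399 I₀, giving I₀ = 1.18e4/0.2399 = 4.92e+04 lux.

I₀ ≈ 4.92e4 lux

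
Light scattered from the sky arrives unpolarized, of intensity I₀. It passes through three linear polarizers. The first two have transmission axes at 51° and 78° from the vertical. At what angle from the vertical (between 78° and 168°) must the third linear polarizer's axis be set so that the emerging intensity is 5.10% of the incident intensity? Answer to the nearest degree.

θ ≈ 147°

Unpolarized light through the first polarizer → I₁ = ½ I₀, now polarized at 51°.
I₂ = I₁ cos²(78° − 51°) = 0.5 I₀ · cos²(27°) = 0.3969 I₀.
Need I₃/I₀ = 0.051, so cos²(θ − 78°) = 0.051 / 0.3969 = 0.1285.
θ − 78° = arccos(√0.1285) = 69.0°, giving θ ≈ 78 + 69.0 = 147.0°.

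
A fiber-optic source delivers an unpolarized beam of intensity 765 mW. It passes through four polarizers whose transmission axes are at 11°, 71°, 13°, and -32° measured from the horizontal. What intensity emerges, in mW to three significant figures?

I ≈ 13.4 mW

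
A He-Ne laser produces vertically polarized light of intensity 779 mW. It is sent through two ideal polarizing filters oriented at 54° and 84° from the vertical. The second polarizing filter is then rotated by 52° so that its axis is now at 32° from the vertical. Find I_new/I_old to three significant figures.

I_new/I_old ≈ 1.15

Before rotation:
I₁ = I₀ cos²(54° − 0°) = I₀ cos²(54°) = 0.3455 I₀.
I₂ = I₁ cos²(84° − 54°) = 0.3455 I₀ · cos²(30°) = 0.2591 I₀.
After rotation:
I₁ = I₀ cos²(54° − 0°) = I₀ cos²(54°) = 0.3455 I₀.
I₂ = I₁ cos²(32° − 54°) = 0.3455 I₀ · cos²(22°) = 0.297 I₀.
Ratio = 0.297 / 0.2591 = 1.146.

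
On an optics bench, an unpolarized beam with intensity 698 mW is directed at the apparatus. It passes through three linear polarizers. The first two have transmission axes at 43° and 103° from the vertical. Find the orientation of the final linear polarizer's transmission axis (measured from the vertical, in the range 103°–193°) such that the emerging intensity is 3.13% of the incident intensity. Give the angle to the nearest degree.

Unpolarized light through the first polarizer → I₁ = ½ I₀, now polarized at 43°.
I₂ = I₁ cos²(103° − 43°) = 0.5 I₀ · cos²(60°) = 0.125 I₀.
Need I₃/I₀ = 0.0313, so cos²(θ − 103°) = 0.0313 / 0.125 = 0.2504.
θ − 103° = arccos(√0.2504) = 60.0°, giving θ ≈ 103 + 60.0 = 163.0°.

θ ≈ 163°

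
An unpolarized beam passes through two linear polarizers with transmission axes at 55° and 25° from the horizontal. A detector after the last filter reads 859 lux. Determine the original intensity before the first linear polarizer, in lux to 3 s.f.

I₀ ≈ 2290 lux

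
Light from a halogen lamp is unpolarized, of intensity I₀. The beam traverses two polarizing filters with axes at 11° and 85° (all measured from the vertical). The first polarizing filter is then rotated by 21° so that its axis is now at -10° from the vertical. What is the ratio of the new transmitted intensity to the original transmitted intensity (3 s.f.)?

I_new/I_old ≈ 0.100

Before rotation:
Unpolarized light through the first polarizer → I₁ = ½ I₀, now polarized at 11°.
I₂ = I₁ cos²(85° − 11°) = 0.5 I₀ · cos²(74°) = 0.03799 I₀.
After rotation:
Unpolarized light through the first polarizer → I₁ = ½ I₀, now polarized at -10°.
Angle between axes 1 and 2: 85°. I₂ = 0.5 I₀ · cos²(85°) = 0.003798 I₀.
Ratio = 0.003798 / 0.03799 = 0.09998.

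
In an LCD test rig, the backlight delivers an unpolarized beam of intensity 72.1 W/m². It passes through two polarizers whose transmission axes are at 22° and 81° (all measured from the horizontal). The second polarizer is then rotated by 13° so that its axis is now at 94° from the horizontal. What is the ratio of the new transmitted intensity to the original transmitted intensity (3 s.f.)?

I_new/I_old ≈ 0.360

Before rotation:
Unpolarized light through the first polarizer → I₁ = ½ I₀, now polarized at 22°.
I₂ = I₁ cos²(81° − 22°) = 0.5 I₀ · cos²(59°) = 0.1326 I₀.
After rotation:
Unpolarized light through the first polarizer → I₁ = ½ I₀, now polarized at 22°.
I₂ = I₁ cos²(94° − 22°) = 0.5 I₀ · cos²(72°) = 0.04775 I₀.
Ratio = 0.04775 / 0.1326 = 0.36.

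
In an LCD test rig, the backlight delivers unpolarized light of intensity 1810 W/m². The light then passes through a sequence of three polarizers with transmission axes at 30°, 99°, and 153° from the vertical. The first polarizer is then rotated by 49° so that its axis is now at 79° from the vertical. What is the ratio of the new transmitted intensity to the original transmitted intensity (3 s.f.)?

I_new/I_old ≈ 6.88

Before rotation:
Unpolarized light through the first polarizer → I₁ = ½ I₀, now polarized at 30°.
I₂ = I₁ cos²(99° − 30°) = 0.5 I₀ · cos²(69°) = 0.06421 I₀.
I₃ = I₂ cos²(153° − 99°) = 0.06421 I₀ · cos²(54°) = 0.02219 I₀.
After rotation:
Unpolarized light through the first polarizer → I₁ = ½ I₀, now polarized at 79°.
I₂ = I₁ cos²(99° − 79°) = 0.5 I₀ · cos²(20°) = 0.4415 I₀.
I₃ = I₂ cos²(153° − 99°) = 0.4415 I₀ · cos²(54°) = 0.1525 I₀.
Ratio = 0.1525 / 0.02219 = 6.876.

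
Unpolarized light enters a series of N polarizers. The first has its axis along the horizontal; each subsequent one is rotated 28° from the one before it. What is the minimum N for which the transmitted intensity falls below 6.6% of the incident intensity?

N = 10

First polarizer halves the unpolarized light: factor 1/2.
Each further stage multiplies by cos²(28°) = 0.7796.
After N polarizers: T = 0.5·0.7796^(N−1). Require T < 0.066 ⇒ N−1 > ln(0.066/0.5)/ln(0.7796) = 8.13, so N−1 ≥ 9 and N = 10.
Check: N=10 gives T = 0.05319 < 0.066; N=9 gives T = 0.06822.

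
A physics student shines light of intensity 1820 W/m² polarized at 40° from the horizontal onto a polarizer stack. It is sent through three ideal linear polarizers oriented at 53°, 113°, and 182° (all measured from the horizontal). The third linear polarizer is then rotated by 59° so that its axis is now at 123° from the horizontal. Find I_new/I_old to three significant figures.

Before rotation:
I₁ = I₀ cos²(53° − 40°) = I₀ cos²(13°) = 0.9494 I₀.
I₂ = I₁ cos²(113° − 53°) = 0.9494 I₀ · cos²(60°) = 0.2373 I₀.
I₃ = I₂ cos²(182° − 113°) = 0.2373 I₀ · cos²(69°) = 0.03048 I₀.
After rotation:
I₁ = I₀ cos²(53° − 40°) = I₀ cos²(13°) = 0.9494 I₀.
I₂ = I₁ cos²(113° − 53°) = 0.9494 I₀ · cos²(60°) = 0.2373 I₀.
I₃ = I₂ cos²(123° − 113°) = 0.2373 I₀ · cos²(10°) = 0.2302 I₀.
Ratio = 0.2302 / 0.03048 = 7.552.

I_new/I_old ≈ 7.55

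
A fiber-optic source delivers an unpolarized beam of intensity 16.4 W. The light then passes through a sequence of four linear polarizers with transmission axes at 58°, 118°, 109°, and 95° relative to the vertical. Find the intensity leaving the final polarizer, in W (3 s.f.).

I ≈ 1.88 W

Unpolarized light through the first polarizer → I₁ = 16.4 W/2 = 8.2 W, polarized at 58°.
I₂ = I₁ · cos²(60°) = 8.2 · 0.25 = 2.05 W.
I₃ = I₂ · cos²(9°) = 2.05 · 0.9755 = 2 W.
I₄ = I₃ · cos²(14°) = 2 · 0.9415 = 1.883 W.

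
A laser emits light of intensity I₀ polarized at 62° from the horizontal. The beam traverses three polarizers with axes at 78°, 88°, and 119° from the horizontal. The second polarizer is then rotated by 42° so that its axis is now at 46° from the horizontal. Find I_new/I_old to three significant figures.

I_new/I_old ≈ 0.0863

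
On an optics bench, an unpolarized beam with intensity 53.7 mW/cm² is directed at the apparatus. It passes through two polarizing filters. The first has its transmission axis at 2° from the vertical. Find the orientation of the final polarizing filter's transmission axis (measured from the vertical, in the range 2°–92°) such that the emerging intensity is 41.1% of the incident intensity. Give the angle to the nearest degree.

Unpolarized light through the first polarizer → I₁ = ½ I₀, now polarized at 2°.
Need I₂/I₀ = 0.411, so cos²(θ − 2°) = 0.411 / 0.5 = 0.822.
θ − 2° = arccos(√0.822) = 25.0°, giving θ ≈ 2 + 25.0 = 27.0°.

θ ≈ 27°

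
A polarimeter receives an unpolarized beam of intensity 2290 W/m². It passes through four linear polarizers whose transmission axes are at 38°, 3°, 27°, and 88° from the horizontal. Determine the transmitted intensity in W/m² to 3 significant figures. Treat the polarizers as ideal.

Unpolarized light through the first polarizer → I₁ = 2290 W/m²/2 = 1145 W/m², polarized at 38°.
I₂ = I₁ · cos²(35°) = 1145 · 0.671 = 768.3 W/m².
I₃ = I₂ · cos²(24°) = 768.3 · 0.8346 = 641.2 W/m².
I₄ = I₃ · cos²(61°) = 641.2 · 0.235 = 150.7 W/m².

I ≈ 151 W/m²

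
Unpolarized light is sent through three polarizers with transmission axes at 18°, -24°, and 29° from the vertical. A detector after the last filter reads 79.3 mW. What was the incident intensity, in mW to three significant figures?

Unpolarized light through the first polarizer → I₁ = ½ I₀, now polarized at 18°.
I₂ = I₁ cos²(-24° − 18°) = 0.5 I₀ · cos²(42°) = 0.2761 I₀.
I₃ = I₂ cos²(29° + 24°) = 0.2761 I₀ · cos²(53°) = 0.1 I₀.
So 79.3 mW = 0.1 I₀, giving I₀ = 79.3/0.1 = 792.9 mW.

I₀ ≈ 793 mW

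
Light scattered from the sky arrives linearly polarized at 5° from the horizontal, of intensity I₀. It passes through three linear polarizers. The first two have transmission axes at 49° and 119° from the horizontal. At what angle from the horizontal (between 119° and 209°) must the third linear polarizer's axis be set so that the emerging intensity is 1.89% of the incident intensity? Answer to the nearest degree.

By Malus's law, I₁ = I₀ cos²(49° − 5°) = I₀ cos²(44°) = 0.5174 I₀.
I₂ = I₁ cos²(119° − 49°) = 0.5174 I₀ · cos²(70°) = 0.06053 I₀.
Need I₃/I₀ = 0.0189, so cos²(θ − 119°) = 0.0189 / 0.06053 = 0.3122.
θ − 119° = arccos(√0.3122) = 56.0°, giving θ ≈ 119 + 56.0 = 175.0°.

θ ≈ 175°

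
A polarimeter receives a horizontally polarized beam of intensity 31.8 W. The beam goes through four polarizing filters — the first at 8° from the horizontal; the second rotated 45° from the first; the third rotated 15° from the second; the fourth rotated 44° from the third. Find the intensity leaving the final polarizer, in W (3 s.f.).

I ≈ 7.53 W

By Malus's law, I₁ = 31.8 W · cos²(8°) = 31.18 W.
I₂ = I₁ · cos²(45°) = 31.18 · 0.5 = 15.59 W.
I₃ = I₂ · cos²(15°) = 15.59 · 0.933 = 14.55 W.
I₄ = I₃ · cos²(44°) = 14.55 · 0.5174 = 7.528 W.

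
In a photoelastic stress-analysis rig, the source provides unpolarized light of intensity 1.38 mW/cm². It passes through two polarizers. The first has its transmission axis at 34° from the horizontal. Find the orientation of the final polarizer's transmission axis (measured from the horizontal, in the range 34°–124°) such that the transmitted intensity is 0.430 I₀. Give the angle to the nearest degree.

Unpolarized light through the first polarizer → I₁ = ½ I₀, now polarized at 34°.
Need I₂/I₀ = 0.43, so cos²(θ − 34°) = 0.43 / 0.5 = 0.86.
θ − 34° = arccos(√0.86) = 22.0°, giving θ ≈ 34 + 22.0 = 56.0°.

θ ≈ 56°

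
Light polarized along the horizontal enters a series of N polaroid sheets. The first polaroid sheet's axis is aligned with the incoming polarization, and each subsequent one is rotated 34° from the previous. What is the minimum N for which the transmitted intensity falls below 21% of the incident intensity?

N = 6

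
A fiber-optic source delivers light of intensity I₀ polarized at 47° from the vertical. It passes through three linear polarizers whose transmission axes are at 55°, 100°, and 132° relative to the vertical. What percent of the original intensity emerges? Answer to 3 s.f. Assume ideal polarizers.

I₁ = I₀ cos²(55° − 47°) = I₀ cos²(8°) = 0.9806 I₀.
I₂ = I₁ cos²(100° − 55°) = 0.9806 I₀ · cos²(45°) = 0.4903 I₀.
I₃ = I₂ cos²(132° − 100°) = 0.4903 I₀ · cos²(32°) = 0.3526 I₀.
That is 35.26% of the incident intensity.

≈ 35.3%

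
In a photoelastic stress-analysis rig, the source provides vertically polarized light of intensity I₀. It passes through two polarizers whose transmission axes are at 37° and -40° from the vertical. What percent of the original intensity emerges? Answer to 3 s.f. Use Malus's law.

≈ 3.23%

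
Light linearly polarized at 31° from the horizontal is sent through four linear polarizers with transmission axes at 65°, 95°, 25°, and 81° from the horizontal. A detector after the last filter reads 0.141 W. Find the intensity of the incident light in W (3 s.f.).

I₀ ≈ 7.48 W

By Malus's law, I₁ = I₀ cos²(65° − 31°) = I₀ cos²(34°) = 0.6873 I₀.
I₂ = I₁ cos²(95° − 65°) = 0.6873 I₀ · cos²(30°) = 0.5155 I₀.
I₃ = I₂ cos²(25° − 95°) = 0.5155 I₀ · cos²(70°) = 0.0603 I₀.
I₄ = I₃ cos²(81° − 25°) = 0.0603 I₀ · cos²(56°) = 0.01886 I₀.
So 0.141 W = 0.01886 I₀, giving I₀ = 0.141/0.01886 = 7.478 W.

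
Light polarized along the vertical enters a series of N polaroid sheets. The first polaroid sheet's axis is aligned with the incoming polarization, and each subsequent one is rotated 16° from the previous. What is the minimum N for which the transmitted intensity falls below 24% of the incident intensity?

N = 20

First polarizer is aligned with the polarization: full transmission.
Each further stage multiplies by cos²(16°) = 0.924.
After N polarizers: T = 0.924^(N−1). Require T < 0.24 ⇒ N−1 > ln(0.24)/ln(0.924) = 18.06, so N−1 ≥ 19 and N = 20.
Check: N=20 gives T = 0.2228 < 0.24; N=19 gives T = 0.2412.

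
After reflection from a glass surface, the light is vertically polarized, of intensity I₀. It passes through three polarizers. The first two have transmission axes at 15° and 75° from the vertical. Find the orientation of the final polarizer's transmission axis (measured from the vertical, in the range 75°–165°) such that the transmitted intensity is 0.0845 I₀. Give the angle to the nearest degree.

By Malus's law, I₁ = I₀ cos²(15° − 0°) = I₀ cos²(15°) = 0.933 I₀.
I₂ = I₁ cos²(75° − 15°) = 0.933 I₀ · cos²(60°) = 0.2333 I₀.
Need I₃/I₀ = 0.0845, so cos²(θ − 75°) = 0.0845 / 0.2333 = 0.3623.
θ − 75° = arccos(√0.3623) = 53.0°, giving θ ≈ 75 + 53.0 = 128.0°.

θ ≈ 128°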